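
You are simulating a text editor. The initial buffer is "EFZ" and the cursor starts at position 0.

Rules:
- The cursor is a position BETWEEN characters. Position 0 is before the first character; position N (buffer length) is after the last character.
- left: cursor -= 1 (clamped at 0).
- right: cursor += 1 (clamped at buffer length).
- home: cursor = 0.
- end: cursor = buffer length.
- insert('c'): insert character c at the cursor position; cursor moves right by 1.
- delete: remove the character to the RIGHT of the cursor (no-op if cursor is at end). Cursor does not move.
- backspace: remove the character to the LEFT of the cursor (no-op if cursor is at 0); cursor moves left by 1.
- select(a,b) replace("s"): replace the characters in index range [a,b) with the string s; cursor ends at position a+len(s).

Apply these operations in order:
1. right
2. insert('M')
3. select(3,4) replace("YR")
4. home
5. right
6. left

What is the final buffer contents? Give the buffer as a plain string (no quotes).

After op 1 (right): buf='EFZ' cursor=1
After op 2 (insert('M')): buf='EMFZ' cursor=2
After op 3 (select(3,4) replace("YR")): buf='EMFYR' cursor=5
After op 4 (home): buf='EMFYR' cursor=0
After op 5 (right): buf='EMFYR' cursor=1
After op 6 (left): buf='EMFYR' cursor=0

Answer: EMFYR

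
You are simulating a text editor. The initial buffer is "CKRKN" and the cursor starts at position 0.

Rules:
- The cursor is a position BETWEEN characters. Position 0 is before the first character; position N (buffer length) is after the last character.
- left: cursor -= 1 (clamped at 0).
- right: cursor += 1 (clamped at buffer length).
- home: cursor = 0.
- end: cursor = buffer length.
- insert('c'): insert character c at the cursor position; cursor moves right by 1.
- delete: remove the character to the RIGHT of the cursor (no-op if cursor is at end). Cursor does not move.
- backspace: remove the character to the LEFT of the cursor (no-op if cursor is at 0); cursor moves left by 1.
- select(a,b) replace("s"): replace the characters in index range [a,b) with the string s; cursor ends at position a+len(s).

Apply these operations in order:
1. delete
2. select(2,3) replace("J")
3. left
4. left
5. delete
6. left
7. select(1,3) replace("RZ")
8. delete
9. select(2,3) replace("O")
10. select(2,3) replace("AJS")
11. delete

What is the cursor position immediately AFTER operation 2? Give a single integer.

Answer: 3

Derivation:
After op 1 (delete): buf='KRKN' cursor=0
After op 2 (select(2,3) replace("J")): buf='KRJN' cursor=3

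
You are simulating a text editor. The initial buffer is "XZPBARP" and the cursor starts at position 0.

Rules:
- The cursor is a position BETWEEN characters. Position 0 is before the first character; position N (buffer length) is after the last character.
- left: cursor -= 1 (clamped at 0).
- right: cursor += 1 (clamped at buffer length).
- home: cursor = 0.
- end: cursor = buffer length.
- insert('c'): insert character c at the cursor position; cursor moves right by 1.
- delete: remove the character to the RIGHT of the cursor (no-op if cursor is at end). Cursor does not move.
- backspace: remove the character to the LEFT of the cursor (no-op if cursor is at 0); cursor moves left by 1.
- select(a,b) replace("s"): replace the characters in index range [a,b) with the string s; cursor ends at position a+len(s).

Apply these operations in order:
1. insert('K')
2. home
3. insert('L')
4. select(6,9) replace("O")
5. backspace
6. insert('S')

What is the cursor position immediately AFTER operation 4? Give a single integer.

Answer: 7

Derivation:
After op 1 (insert('K')): buf='KXZPBARP' cursor=1
After op 2 (home): buf='KXZPBARP' cursor=0
After op 3 (insert('L')): buf='LKXZPBARP' cursor=1
After op 4 (select(6,9) replace("O")): buf='LKXZPBO' cursor=7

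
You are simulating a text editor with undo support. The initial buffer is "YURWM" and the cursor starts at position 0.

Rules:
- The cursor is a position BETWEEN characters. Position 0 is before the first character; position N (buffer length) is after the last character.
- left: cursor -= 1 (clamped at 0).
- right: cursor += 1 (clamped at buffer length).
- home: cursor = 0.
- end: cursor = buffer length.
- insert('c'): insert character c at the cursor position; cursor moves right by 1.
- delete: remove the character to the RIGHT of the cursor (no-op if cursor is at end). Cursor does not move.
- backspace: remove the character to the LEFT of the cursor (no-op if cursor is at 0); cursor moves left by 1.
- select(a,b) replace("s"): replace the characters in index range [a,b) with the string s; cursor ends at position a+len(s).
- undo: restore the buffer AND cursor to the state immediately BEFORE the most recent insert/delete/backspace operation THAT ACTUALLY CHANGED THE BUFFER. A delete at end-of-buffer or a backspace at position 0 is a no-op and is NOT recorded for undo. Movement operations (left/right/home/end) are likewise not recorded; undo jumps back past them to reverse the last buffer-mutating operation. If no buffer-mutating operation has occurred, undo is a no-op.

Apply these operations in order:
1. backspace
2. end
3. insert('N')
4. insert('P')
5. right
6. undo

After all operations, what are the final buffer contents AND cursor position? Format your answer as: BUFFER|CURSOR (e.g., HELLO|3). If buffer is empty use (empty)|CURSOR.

After op 1 (backspace): buf='YURWM' cursor=0
After op 2 (end): buf='YURWM' cursor=5
After op 3 (insert('N')): buf='YURWMN' cursor=6
After op 4 (insert('P')): buf='YURWMNP' cursor=7
After op 5 (right): buf='YURWMNP' cursor=7
After op 6 (undo): buf='YURWMN' cursor=6

Answer: YURWMN|6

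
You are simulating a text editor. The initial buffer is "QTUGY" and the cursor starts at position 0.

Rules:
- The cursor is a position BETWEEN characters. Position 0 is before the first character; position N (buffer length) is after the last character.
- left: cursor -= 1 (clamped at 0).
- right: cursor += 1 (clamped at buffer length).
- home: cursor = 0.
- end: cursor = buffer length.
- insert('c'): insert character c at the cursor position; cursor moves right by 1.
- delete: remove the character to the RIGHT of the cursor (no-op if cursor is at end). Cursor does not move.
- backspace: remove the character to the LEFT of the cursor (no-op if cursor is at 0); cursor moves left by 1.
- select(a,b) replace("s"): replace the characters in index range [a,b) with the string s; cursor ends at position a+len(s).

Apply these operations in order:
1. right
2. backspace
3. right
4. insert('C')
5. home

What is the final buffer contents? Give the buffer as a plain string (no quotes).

Answer: TCUGY

Derivation:
After op 1 (right): buf='QTUGY' cursor=1
After op 2 (backspace): buf='TUGY' cursor=0
After op 3 (right): buf='TUGY' cursor=1
After op 4 (insert('C')): buf='TCUGY' cursor=2
After op 5 (home): buf='TCUGY' cursor=0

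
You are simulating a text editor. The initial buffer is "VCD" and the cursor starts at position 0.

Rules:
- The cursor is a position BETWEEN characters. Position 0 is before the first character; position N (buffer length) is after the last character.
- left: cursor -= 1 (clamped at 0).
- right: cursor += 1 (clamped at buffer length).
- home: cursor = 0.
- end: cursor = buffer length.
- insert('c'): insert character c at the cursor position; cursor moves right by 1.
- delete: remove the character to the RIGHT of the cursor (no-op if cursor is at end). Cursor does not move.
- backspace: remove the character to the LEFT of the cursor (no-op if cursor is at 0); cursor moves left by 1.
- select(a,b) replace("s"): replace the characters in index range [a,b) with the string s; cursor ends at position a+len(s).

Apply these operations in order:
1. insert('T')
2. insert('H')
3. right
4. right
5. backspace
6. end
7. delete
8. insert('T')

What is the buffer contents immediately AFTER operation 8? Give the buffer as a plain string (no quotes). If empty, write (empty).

Answer: THVDT

Derivation:
After op 1 (insert('T')): buf='TVCD' cursor=1
After op 2 (insert('H')): buf='THVCD' cursor=2
After op 3 (right): buf='THVCD' cursor=3
After op 4 (right): buf='THVCD' cursor=4
After op 5 (backspace): buf='THVD' cursor=3
After op 6 (end): buf='THVD' cursor=4
After op 7 (delete): buf='THVD' cursor=4
After op 8 (insert('T')): buf='THVDT' cursor=5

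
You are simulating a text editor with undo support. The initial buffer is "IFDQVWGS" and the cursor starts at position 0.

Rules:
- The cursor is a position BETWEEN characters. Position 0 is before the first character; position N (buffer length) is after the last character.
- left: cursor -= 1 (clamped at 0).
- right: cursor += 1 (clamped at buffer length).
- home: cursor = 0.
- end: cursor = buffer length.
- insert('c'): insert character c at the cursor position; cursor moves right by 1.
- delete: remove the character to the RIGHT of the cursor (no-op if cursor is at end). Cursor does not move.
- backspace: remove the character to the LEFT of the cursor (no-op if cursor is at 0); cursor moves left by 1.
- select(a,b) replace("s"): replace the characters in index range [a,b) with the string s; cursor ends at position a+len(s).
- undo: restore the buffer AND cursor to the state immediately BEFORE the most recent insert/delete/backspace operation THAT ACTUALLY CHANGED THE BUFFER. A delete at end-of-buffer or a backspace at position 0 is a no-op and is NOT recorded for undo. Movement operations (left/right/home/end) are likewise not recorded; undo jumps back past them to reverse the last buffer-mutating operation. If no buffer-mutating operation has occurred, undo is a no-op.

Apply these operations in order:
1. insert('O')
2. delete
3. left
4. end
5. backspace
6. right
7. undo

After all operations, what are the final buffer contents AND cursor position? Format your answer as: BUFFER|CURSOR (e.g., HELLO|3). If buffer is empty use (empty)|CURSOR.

Answer: OFDQVWGS|8

Derivation:
After op 1 (insert('O')): buf='OIFDQVWGS' cursor=1
After op 2 (delete): buf='OFDQVWGS' cursor=1
After op 3 (left): buf='OFDQVWGS' cursor=0
After op 4 (end): buf='OFDQVWGS' cursor=8
After op 5 (backspace): buf='OFDQVWG' cursor=7
After op 6 (right): buf='OFDQVWG' cursor=7
After op 7 (undo): buf='OFDQVWGS' cursor=8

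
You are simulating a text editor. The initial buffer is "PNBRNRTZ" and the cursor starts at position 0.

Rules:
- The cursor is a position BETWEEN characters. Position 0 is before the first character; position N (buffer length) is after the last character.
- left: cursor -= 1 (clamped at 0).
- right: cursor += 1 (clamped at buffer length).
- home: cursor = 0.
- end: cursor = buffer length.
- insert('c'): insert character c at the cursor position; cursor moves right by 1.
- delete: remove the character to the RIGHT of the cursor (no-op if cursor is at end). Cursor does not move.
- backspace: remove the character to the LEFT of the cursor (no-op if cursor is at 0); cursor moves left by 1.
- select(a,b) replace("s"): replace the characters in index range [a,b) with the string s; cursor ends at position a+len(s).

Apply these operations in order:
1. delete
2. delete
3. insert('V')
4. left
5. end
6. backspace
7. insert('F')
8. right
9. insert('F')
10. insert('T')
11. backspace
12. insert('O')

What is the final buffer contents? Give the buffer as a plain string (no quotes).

Answer: VBRNRTFFO

Derivation:
After op 1 (delete): buf='NBRNRTZ' cursor=0
After op 2 (delete): buf='BRNRTZ' cursor=0
After op 3 (insert('V')): buf='VBRNRTZ' cursor=1
After op 4 (left): buf='VBRNRTZ' cursor=0
After op 5 (end): buf='VBRNRTZ' cursor=7
After op 6 (backspace): buf='VBRNRT' cursor=6
After op 7 (insert('F')): buf='VBRNRTF' cursor=7
After op 8 (right): buf='VBRNRTF' cursor=7
After op 9 (insert('F')): buf='VBRNRTFF' cursor=8
After op 10 (insert('T')): buf='VBRNRTFFT' cursor=9
After op 11 (backspace): buf='VBRNRTFF' cursor=8
After op 12 (insert('O')): buf='VBRNRTFFO' cursor=9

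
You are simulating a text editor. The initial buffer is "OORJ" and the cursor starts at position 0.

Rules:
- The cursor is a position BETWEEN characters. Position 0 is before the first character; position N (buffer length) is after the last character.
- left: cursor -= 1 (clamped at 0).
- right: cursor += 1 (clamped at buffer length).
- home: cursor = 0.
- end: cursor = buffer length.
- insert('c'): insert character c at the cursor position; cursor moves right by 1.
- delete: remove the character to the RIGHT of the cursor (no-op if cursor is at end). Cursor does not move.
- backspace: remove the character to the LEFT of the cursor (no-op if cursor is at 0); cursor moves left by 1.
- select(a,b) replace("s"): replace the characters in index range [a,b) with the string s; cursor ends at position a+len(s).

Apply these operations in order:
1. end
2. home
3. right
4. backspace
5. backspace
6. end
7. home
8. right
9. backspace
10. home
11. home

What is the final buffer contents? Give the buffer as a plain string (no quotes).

After op 1 (end): buf='OORJ' cursor=4
After op 2 (home): buf='OORJ' cursor=0
After op 3 (right): buf='OORJ' cursor=1
After op 4 (backspace): buf='ORJ' cursor=0
After op 5 (backspace): buf='ORJ' cursor=0
After op 6 (end): buf='ORJ' cursor=3
After op 7 (home): buf='ORJ' cursor=0
After op 8 (right): buf='ORJ' cursor=1
After op 9 (backspace): buf='RJ' cursor=0
After op 10 (home): buf='RJ' cursor=0
After op 11 (home): buf='RJ' cursor=0

Answer: RJ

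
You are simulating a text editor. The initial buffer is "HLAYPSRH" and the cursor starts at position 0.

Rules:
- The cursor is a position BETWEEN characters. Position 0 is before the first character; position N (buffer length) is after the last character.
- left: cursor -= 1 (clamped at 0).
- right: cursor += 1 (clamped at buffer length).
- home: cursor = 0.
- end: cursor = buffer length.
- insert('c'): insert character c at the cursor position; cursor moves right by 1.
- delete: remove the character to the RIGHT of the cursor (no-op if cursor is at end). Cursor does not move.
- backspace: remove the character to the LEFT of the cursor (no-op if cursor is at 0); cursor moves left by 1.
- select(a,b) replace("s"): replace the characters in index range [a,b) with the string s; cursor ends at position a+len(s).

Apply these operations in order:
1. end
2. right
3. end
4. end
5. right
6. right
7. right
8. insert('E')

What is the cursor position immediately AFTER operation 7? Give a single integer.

Answer: 8

Derivation:
After op 1 (end): buf='HLAYPSRH' cursor=8
After op 2 (right): buf='HLAYPSRH' cursor=8
After op 3 (end): buf='HLAYPSRH' cursor=8
After op 4 (end): buf='HLAYPSRH' cursor=8
After op 5 (right): buf='HLAYPSRH' cursor=8
After op 6 (right): buf='HLAYPSRH' cursor=8
After op 7 (right): buf='HLAYPSRH' cursor=8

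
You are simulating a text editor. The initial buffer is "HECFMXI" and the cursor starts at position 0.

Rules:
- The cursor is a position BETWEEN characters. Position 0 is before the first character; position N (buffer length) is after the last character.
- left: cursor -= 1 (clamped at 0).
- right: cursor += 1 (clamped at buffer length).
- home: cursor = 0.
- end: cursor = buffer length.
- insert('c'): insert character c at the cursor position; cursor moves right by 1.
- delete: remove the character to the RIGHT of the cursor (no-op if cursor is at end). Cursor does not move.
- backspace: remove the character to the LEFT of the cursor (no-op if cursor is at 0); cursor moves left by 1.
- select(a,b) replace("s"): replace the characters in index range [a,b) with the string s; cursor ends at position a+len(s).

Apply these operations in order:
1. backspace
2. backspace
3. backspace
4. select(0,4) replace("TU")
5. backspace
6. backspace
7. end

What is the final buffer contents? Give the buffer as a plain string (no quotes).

Answer: MXI

Derivation:
After op 1 (backspace): buf='HECFMXI' cursor=0
After op 2 (backspace): buf='HECFMXI' cursor=0
After op 3 (backspace): buf='HECFMXI' cursor=0
After op 4 (select(0,4) replace("TU")): buf='TUMXI' cursor=2
After op 5 (backspace): buf='TMXI' cursor=1
After op 6 (backspace): buf='MXI' cursor=0
After op 7 (end): buf='MXI' cursor=3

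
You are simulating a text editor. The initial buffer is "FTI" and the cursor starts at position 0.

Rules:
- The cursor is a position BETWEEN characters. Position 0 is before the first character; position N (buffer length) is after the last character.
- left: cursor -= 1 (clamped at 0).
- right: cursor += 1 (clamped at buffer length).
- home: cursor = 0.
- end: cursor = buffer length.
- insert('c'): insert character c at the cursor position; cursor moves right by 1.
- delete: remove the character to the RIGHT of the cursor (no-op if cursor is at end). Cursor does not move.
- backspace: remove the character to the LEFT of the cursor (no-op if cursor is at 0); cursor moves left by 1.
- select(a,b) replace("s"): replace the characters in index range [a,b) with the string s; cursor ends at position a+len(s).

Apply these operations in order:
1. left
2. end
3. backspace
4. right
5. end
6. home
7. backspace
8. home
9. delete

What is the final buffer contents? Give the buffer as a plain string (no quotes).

Answer: T

Derivation:
After op 1 (left): buf='FTI' cursor=0
After op 2 (end): buf='FTI' cursor=3
After op 3 (backspace): buf='FT' cursor=2
After op 4 (right): buf='FT' cursor=2
After op 5 (end): buf='FT' cursor=2
After op 6 (home): buf='FT' cursor=0
After op 7 (backspace): buf='FT' cursor=0
After op 8 (home): buf='FT' cursor=0
After op 9 (delete): buf='T' cursor=0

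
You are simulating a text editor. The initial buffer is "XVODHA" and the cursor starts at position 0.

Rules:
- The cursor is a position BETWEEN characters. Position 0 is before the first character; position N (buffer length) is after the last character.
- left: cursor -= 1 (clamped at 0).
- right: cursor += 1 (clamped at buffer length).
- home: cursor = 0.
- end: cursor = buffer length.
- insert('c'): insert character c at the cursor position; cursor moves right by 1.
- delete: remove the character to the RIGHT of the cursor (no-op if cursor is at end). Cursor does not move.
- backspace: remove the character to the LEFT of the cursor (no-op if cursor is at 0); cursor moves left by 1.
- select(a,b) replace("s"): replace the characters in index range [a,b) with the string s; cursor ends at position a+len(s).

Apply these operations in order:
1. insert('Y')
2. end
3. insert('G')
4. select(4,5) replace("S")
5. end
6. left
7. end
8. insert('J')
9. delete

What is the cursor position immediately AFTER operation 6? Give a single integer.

Answer: 7

Derivation:
After op 1 (insert('Y')): buf='YXVODHA' cursor=1
After op 2 (end): buf='YXVODHA' cursor=7
After op 3 (insert('G')): buf='YXVODHAG' cursor=8
After op 4 (select(4,5) replace("S")): buf='YXVOSHAG' cursor=5
After op 5 (end): buf='YXVOSHAG' cursor=8
After op 6 (left): buf='YXVOSHAG' cursor=7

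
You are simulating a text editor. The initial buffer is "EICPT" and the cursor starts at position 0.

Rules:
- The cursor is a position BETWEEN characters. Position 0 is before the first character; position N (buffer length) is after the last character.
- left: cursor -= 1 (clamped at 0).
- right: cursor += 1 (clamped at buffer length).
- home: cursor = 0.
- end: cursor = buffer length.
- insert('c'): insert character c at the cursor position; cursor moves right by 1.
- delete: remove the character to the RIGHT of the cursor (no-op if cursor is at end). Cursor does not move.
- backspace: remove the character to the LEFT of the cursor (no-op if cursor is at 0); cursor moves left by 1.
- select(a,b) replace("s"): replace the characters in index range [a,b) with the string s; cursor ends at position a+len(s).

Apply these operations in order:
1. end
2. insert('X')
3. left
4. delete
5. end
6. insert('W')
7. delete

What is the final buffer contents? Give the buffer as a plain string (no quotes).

After op 1 (end): buf='EICPT' cursor=5
After op 2 (insert('X')): buf='EICPTX' cursor=6
After op 3 (left): buf='EICPTX' cursor=5
After op 4 (delete): buf='EICPT' cursor=5
After op 5 (end): buf='EICPT' cursor=5
After op 6 (insert('W')): buf='EICPTW' cursor=6
After op 7 (delete): buf='EICPTW' cursor=6

Answer: EICPTW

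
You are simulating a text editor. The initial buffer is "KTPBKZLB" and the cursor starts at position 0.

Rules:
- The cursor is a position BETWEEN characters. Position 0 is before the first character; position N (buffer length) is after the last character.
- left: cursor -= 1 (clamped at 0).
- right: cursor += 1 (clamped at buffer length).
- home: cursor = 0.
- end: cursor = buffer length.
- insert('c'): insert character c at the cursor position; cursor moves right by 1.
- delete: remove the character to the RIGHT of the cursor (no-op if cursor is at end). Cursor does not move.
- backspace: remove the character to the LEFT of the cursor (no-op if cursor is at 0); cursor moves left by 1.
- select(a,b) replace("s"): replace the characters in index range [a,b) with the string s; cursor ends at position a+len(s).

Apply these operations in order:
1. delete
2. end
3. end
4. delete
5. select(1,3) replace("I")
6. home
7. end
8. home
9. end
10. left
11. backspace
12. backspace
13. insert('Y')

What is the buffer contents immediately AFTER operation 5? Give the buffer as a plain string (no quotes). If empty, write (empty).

Answer: TIKZLB

Derivation:
After op 1 (delete): buf='TPBKZLB' cursor=0
After op 2 (end): buf='TPBKZLB' cursor=7
After op 3 (end): buf='TPBKZLB' cursor=7
After op 4 (delete): buf='TPBKZLB' cursor=7
After op 5 (select(1,3) replace("I")): buf='TIKZLB' cursor=2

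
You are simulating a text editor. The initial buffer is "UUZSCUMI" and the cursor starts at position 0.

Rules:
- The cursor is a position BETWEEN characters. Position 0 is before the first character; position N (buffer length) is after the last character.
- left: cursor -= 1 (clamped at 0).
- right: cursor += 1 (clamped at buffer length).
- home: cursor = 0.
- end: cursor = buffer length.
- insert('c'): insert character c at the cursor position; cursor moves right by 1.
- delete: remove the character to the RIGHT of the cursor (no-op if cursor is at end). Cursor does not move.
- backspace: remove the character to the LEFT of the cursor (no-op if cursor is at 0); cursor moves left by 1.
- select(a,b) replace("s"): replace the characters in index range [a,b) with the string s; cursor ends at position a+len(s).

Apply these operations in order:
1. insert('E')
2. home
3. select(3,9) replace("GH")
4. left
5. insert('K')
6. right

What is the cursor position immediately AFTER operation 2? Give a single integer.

Answer: 0

Derivation:
After op 1 (insert('E')): buf='EUUZSCUMI' cursor=1
After op 2 (home): buf='EUUZSCUMI' cursor=0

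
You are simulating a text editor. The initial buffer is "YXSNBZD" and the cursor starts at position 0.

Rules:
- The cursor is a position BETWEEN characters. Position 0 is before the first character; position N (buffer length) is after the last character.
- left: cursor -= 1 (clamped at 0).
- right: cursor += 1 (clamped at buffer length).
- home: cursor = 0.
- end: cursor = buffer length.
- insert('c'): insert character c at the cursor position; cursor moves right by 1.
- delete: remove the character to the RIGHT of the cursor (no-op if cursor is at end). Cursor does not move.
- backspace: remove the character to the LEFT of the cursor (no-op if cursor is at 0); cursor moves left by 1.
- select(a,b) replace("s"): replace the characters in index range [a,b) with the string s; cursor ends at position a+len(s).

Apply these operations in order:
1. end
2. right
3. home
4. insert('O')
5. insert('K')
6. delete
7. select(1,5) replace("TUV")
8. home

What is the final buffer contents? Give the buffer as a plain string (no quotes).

Answer: OTUVBZD

Derivation:
After op 1 (end): buf='YXSNBZD' cursor=7
After op 2 (right): buf='YXSNBZD' cursor=7
After op 3 (home): buf='YXSNBZD' cursor=0
After op 4 (insert('O')): buf='OYXSNBZD' cursor=1
After op 5 (insert('K')): buf='OKYXSNBZD' cursor=2
After op 6 (delete): buf='OKXSNBZD' cursor=2
After op 7 (select(1,5) replace("TUV")): buf='OTUVBZD' cursor=4
After op 8 (home): buf='OTUVBZD' cursor=0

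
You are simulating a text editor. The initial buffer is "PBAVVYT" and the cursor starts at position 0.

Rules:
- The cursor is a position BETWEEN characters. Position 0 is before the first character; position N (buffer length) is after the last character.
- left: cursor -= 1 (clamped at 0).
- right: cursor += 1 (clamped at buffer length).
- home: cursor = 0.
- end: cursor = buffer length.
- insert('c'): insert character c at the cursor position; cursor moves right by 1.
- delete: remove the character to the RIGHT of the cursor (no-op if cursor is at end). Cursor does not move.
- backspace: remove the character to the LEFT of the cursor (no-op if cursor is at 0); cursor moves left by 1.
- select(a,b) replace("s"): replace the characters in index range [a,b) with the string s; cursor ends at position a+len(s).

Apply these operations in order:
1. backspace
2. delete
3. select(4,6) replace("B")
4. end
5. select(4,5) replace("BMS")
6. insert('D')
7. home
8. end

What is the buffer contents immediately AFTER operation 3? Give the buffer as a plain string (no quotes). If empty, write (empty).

Answer: BAVVB

Derivation:
After op 1 (backspace): buf='PBAVVYT' cursor=0
After op 2 (delete): buf='BAVVYT' cursor=0
After op 3 (select(4,6) replace("B")): buf='BAVVB' cursor=5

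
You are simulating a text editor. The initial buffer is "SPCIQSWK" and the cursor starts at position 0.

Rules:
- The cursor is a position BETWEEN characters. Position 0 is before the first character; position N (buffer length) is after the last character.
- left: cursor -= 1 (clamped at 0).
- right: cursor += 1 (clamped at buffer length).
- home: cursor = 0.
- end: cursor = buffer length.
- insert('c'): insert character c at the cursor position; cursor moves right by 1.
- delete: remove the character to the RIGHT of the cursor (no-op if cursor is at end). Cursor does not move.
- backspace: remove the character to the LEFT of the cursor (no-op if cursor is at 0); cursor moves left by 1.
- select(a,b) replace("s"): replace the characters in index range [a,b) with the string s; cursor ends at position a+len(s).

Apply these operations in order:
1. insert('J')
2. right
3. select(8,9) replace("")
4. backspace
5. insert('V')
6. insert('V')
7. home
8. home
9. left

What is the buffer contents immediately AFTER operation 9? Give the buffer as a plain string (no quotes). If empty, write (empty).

After op 1 (insert('J')): buf='JSPCIQSWK' cursor=1
After op 2 (right): buf='JSPCIQSWK' cursor=2
After op 3 (select(8,9) replace("")): buf='JSPCIQSW' cursor=8
After op 4 (backspace): buf='JSPCIQS' cursor=7
After op 5 (insert('V')): buf='JSPCIQSV' cursor=8
After op 6 (insert('V')): buf='JSPCIQSVV' cursor=9
After op 7 (home): buf='JSPCIQSVV' cursor=0
After op 8 (home): buf='JSPCIQSVV' cursor=0
After op 9 (left): buf='JSPCIQSVV' cursor=0

Answer: JSPCIQSVV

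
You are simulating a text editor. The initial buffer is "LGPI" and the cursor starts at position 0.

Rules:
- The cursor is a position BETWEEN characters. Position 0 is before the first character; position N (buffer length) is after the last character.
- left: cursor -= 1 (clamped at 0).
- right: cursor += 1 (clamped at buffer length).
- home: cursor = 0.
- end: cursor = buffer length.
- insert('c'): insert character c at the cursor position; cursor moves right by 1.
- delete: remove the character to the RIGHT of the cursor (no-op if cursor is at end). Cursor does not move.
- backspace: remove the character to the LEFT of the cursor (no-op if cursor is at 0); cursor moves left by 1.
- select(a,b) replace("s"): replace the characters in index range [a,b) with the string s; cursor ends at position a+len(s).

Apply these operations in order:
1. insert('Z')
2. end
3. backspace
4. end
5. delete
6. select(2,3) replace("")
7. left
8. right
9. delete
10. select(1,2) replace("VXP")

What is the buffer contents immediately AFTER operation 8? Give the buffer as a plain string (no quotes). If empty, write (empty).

Answer: ZLP

Derivation:
After op 1 (insert('Z')): buf='ZLGPI' cursor=1
After op 2 (end): buf='ZLGPI' cursor=5
After op 3 (backspace): buf='ZLGP' cursor=4
After op 4 (end): buf='ZLGP' cursor=4
After op 5 (delete): buf='ZLGP' cursor=4
After op 6 (select(2,3) replace("")): buf='ZLP' cursor=2
After op 7 (left): buf='ZLP' cursor=1
After op 8 (right): buf='ZLP' cursor=2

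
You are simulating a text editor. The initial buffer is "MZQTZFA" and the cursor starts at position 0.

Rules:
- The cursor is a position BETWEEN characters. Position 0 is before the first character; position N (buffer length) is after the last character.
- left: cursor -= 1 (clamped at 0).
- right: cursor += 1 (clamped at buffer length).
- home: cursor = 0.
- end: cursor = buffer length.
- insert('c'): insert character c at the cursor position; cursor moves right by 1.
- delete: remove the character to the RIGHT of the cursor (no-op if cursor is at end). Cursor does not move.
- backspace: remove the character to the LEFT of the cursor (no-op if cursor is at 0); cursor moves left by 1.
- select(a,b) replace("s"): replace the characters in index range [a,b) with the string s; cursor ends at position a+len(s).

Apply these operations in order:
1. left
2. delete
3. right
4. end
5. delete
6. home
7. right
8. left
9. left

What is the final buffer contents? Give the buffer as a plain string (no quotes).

Answer: ZQTZFA

Derivation:
After op 1 (left): buf='MZQTZFA' cursor=0
After op 2 (delete): buf='ZQTZFA' cursor=0
After op 3 (right): buf='ZQTZFA' cursor=1
After op 4 (end): buf='ZQTZFA' cursor=6
After op 5 (delete): buf='ZQTZFA' cursor=6
After op 6 (home): buf='ZQTZFA' cursor=0
After op 7 (right): buf='ZQTZFA' cursor=1
After op 8 (left): buf='ZQTZFA' cursor=0
After op 9 (left): buf='ZQTZFA' cursor=0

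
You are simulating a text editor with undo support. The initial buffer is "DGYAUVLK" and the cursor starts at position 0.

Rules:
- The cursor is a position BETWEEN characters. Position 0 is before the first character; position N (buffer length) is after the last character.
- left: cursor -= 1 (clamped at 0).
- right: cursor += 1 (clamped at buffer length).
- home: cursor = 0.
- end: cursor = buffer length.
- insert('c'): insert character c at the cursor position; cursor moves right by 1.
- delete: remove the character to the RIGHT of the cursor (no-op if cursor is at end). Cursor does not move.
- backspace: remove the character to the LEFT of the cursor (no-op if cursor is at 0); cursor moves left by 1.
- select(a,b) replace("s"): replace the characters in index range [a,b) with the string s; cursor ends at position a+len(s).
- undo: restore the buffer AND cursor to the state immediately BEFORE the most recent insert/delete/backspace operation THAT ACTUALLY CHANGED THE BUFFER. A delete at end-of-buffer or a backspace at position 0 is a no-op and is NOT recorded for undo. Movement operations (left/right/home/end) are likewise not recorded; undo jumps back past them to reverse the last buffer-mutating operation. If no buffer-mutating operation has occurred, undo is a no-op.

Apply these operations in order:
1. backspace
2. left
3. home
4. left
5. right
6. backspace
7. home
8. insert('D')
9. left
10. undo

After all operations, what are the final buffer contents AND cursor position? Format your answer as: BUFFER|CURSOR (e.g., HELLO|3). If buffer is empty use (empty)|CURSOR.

Answer: GYAUVLK|0

Derivation:
After op 1 (backspace): buf='DGYAUVLK' cursor=0
After op 2 (left): buf='DGYAUVLK' cursor=0
After op 3 (home): buf='DGYAUVLK' cursor=0
After op 4 (left): buf='DGYAUVLK' cursor=0
After op 5 (right): buf='DGYAUVLK' cursor=1
After op 6 (backspace): buf='GYAUVLK' cursor=0
After op 7 (home): buf='GYAUVLK' cursor=0
After op 8 (insert('D')): buf='DGYAUVLK' cursor=1
After op 9 (left): buf='DGYAUVLK' cursor=0
After op 10 (undo): buf='GYAUVLK' cursor=0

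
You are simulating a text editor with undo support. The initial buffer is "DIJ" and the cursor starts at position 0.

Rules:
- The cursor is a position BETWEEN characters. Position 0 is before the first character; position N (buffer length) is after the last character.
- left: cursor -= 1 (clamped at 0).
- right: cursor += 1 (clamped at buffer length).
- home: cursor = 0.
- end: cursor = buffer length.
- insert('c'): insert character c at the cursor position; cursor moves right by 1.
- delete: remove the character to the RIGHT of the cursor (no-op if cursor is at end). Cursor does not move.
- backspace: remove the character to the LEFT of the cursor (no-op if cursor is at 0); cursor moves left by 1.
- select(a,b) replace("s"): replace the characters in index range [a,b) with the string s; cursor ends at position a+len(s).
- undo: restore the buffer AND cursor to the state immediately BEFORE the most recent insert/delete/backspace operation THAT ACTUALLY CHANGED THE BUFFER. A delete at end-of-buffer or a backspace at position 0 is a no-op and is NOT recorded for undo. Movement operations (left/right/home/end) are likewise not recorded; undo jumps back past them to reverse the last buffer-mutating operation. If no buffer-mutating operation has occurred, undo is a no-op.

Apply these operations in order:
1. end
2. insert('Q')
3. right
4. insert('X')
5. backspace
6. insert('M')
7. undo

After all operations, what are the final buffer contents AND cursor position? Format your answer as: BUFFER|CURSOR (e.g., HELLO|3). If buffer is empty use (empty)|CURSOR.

Answer: DIJQ|4

Derivation:
After op 1 (end): buf='DIJ' cursor=3
After op 2 (insert('Q')): buf='DIJQ' cursor=4
After op 3 (right): buf='DIJQ' cursor=4
After op 4 (insert('X')): buf='DIJQX' cursor=5
After op 5 (backspace): buf='DIJQ' cursor=4
After op 6 (insert('M')): buf='DIJQM' cursor=5
After op 7 (undo): buf='DIJQ' cursor=4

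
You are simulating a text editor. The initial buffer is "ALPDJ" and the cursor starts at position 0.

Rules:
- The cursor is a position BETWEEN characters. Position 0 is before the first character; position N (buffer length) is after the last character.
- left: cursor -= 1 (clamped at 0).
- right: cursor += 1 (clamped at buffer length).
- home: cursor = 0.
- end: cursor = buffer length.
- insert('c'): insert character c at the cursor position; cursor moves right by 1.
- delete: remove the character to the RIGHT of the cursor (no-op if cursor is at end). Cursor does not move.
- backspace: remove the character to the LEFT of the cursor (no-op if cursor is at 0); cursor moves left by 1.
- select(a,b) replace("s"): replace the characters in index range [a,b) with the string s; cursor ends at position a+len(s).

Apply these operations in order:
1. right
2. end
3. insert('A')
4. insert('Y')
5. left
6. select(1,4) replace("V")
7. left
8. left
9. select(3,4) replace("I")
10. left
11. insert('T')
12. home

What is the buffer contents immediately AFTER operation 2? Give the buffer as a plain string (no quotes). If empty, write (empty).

Answer: ALPDJ

Derivation:
After op 1 (right): buf='ALPDJ' cursor=1
After op 2 (end): buf='ALPDJ' cursor=5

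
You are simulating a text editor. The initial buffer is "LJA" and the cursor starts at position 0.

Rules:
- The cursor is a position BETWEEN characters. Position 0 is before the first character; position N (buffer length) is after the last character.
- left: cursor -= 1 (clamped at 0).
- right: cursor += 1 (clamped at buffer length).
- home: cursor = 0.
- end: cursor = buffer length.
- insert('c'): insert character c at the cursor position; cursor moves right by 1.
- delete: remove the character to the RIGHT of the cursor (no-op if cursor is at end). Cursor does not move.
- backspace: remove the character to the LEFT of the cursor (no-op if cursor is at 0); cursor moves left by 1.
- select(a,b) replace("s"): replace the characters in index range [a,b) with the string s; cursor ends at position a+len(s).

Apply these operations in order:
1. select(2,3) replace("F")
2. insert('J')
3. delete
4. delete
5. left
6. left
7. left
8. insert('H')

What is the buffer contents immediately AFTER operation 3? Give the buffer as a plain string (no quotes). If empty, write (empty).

Answer: LJFJ

Derivation:
After op 1 (select(2,3) replace("F")): buf='LJF' cursor=3
After op 2 (insert('J')): buf='LJFJ' cursor=4
After op 3 (delete): buf='LJFJ' cursor=4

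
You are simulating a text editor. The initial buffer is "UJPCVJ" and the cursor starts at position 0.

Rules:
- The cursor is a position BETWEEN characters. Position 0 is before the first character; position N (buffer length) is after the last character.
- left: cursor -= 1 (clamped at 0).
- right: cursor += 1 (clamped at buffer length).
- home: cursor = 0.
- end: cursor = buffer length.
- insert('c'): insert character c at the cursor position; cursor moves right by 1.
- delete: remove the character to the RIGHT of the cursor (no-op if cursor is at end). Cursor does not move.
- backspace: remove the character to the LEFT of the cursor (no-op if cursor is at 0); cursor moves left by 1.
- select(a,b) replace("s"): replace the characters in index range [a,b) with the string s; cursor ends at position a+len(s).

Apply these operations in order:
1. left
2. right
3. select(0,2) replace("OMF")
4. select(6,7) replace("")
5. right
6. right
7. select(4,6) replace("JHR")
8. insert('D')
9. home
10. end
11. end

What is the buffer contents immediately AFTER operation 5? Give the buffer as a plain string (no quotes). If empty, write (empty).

After op 1 (left): buf='UJPCVJ' cursor=0
After op 2 (right): buf='UJPCVJ' cursor=1
After op 3 (select(0,2) replace("OMF")): buf='OMFPCVJ' cursor=3
After op 4 (select(6,7) replace("")): buf='OMFPCV' cursor=6
After op 5 (right): buf='OMFPCV' cursor=6

Answer: OMFPCV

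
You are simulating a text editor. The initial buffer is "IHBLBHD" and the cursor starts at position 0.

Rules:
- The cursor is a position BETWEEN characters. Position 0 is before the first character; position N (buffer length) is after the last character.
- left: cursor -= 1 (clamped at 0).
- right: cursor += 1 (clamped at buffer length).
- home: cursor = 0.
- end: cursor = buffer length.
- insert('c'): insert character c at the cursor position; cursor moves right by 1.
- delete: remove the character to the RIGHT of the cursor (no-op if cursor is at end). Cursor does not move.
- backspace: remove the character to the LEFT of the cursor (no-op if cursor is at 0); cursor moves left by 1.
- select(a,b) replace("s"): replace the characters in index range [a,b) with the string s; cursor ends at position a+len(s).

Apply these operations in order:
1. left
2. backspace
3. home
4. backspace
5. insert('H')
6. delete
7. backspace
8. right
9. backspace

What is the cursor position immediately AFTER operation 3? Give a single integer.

After op 1 (left): buf='IHBLBHD' cursor=0
After op 2 (backspace): buf='IHBLBHD' cursor=0
After op 3 (home): buf='IHBLBHD' cursor=0

Answer: 0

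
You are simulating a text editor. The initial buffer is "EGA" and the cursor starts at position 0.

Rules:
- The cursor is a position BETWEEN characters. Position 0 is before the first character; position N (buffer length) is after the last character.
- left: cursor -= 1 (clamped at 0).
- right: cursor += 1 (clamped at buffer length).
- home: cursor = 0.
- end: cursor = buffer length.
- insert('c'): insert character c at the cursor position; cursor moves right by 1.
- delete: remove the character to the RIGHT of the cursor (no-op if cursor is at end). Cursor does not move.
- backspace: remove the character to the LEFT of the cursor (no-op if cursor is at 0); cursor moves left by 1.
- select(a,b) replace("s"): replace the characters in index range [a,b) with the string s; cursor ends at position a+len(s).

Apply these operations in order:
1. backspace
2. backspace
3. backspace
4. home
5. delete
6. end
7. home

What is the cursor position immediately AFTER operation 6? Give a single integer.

Answer: 2

Derivation:
After op 1 (backspace): buf='EGA' cursor=0
After op 2 (backspace): buf='EGA' cursor=0
After op 3 (backspace): buf='EGA' cursor=0
After op 4 (home): buf='EGA' cursor=0
After op 5 (delete): buf='GA' cursor=0
After op 6 (end): buf='GA' cursor=2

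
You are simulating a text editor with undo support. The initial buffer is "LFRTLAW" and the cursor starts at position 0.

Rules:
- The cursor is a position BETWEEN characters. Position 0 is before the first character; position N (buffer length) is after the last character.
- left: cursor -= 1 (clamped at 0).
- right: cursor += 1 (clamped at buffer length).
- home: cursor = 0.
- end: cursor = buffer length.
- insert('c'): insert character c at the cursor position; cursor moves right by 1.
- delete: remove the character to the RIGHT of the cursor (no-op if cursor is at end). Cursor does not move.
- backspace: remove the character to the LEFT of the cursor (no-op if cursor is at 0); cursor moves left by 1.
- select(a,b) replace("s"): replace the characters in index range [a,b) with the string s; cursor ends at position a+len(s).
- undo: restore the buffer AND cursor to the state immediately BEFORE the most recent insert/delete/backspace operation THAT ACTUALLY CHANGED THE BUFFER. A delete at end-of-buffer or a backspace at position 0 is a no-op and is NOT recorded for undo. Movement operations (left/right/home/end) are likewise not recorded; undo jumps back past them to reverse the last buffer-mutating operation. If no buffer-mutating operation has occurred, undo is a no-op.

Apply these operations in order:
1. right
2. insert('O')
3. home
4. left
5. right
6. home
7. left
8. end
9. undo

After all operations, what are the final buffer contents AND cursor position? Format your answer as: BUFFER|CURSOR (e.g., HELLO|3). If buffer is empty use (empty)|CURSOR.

After op 1 (right): buf='LFRTLAW' cursor=1
After op 2 (insert('O')): buf='LOFRTLAW' cursor=2
After op 3 (home): buf='LOFRTLAW' cursor=0
After op 4 (left): buf='LOFRTLAW' cursor=0
After op 5 (right): buf='LOFRTLAW' cursor=1
After op 6 (home): buf='LOFRTLAW' cursor=0
After op 7 (left): buf='LOFRTLAW' cursor=0
After op 8 (end): buf='LOFRTLAW' cursor=8
After op 9 (undo): buf='LFRTLAW' cursor=1

Answer: LFRTLAW|1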